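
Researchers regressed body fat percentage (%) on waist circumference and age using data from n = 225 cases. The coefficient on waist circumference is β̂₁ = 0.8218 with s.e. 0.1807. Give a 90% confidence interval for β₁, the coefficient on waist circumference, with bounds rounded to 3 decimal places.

(0.523, 1.120)

df = n − k − 1 = 225 − 2 − 1 = 222.
t* = t_{0.05, 222} = 1.651746.
Margin = t* × SE = 1.651746 × 0.1807 = 0.29847.
CI: 0.8218 ± 0.29847 → (0.523, 1.120).
With 90% confidence, each one-unit increase in waist circumference is associated with a change of between 0.523 and 1.120 % in body fat percentage, holding the other predictors fixed.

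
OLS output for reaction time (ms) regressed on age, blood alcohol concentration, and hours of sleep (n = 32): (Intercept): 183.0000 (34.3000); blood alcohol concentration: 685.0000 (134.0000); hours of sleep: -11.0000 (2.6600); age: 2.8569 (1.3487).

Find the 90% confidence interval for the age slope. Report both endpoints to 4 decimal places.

Read off: b = 2.8569, SE = 1.3487 for age.
df = n − k − 1 = 32 − 3 − 1 = 28.
t* = t_{0.05, 28} = 1.701131.
Margin = t* × SE = 1.701131 × 1.3487 = 2.294315.
CI: 2.8569 ± 2.294315 → (0.5626, 5.1512).

(0.5626, 5.1512)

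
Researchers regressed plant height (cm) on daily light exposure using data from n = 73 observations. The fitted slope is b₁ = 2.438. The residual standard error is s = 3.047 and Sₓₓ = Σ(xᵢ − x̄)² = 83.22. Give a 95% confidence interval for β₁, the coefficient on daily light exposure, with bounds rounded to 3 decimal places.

SE(b₁) = s/√Sₓₓ = 3.047/√83.22 = 0.334009.
df = n − 2 = 71.
t* = t_{0.025, 71} = 1.993943.
Margin = t* × SE = 1.993943 × 0.334009 = 0.66600.
CI: 2.438 ± 0.66600 → (1.772, 3.104).
With 95% confidence, each one-unit increase in daily light exposure is associated with a change of between 1.772 and 3.104 cm in plant height.

(1.772, 3.104)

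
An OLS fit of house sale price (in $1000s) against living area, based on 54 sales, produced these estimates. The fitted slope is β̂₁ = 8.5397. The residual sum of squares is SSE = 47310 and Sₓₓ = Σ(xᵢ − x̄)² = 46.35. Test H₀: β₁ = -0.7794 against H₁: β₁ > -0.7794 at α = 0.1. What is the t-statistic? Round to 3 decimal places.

t = 2.103

MSE = SSE/(n − 2) = 47310/52 = 909.808.
SE(β̂₁) = √(MSE/Sₓₓ) = √(909.808/46.35) = 4.43047.
t = (8.5397 − (-0.7794)) / 4.43047 = 2.103.
df = n − 2 = 52.
One-sided p ≈ 0.0201, which is < 0.1, so reject H₀.
There is evidence that the true slope on living area exceeds -0.7794 $1000s per unit.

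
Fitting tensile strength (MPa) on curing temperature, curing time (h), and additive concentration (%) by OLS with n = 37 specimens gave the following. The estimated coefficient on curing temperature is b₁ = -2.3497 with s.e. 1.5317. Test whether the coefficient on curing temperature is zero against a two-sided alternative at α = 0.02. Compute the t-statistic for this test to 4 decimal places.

t = -1.5340

H₀: β₁ = 0 vs H₁: β₁ ≠ 0.
t = (b₁ − β₁⁰)/SE = -2.3497 / 1.5317 = -1.5340.
df = n − k − 1 = 37 − 3 − 1 = 33.
Two-sided p ≈ 0.1346, which is ≥ 0.02, so fail to reject H₀.
The data do not give significant evidence of an association between curing temperature and tensile strength, after adjusting for the other predictors.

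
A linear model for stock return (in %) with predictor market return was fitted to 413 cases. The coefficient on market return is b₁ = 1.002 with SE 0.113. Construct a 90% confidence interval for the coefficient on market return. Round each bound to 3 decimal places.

df = n − 2 = 413 − 2 = 411.
t* = t_{0.05, 411} = 1.64857.
Margin = t* × SE = 1.64857 × 0.113 = 0.18629.
CI: 1.002 ± 0.18629 → (0.816, 1.188).
With 90% confidence, each one-unit increase in market return is associated with a change of between 0.816 and 1.188 % in stock return.

(0.816, 1.188)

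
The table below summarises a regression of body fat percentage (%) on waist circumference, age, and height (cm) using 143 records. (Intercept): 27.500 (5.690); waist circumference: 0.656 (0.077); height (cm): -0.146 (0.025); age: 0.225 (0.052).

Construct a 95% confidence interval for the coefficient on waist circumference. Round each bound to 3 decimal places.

Read off: b = 0.656, SE = 0.077 for waist circumference.
df = n − k − 1 = 143 − 3 − 1 = 139.
t* = t_{0.025, 139} = 1.977178.
Margin = t* × SE = 1.977178 × 0.077 = 0.15224.
CI: 0.656 ± 0.15224 → (0.504, 0.808).

(0.504, 0.808)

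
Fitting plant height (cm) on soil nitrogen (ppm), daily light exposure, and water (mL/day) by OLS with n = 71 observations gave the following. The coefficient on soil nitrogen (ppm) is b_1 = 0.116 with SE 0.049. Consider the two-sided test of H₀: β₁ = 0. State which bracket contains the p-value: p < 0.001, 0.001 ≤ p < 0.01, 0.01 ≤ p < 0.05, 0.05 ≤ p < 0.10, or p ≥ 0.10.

0.01 ≤ p < 0.05

t = 0.116 / 0.049 = 2.367.
df = n − k − 1 = 71 − 3 − 1 = 67.
Two-sided p = 2·P(T_{67} > |t|) ≈ 0.0208.
So 0.01 ≤ p < 0.05.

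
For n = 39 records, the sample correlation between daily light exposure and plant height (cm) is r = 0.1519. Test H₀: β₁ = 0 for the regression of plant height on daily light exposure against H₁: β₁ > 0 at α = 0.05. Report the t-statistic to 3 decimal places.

t = 0.935

t = r·√(n − 2)/√(1 − r²) = 0.1519·√37/√0.976926 = 0.935.
df = n − 2 = 37.
One-sided p ≈ 0.1780, which is ≥ 0.05, so fail to reject H₀.
The data do not give significant evidence of a linear association between daily light exposure and plant height.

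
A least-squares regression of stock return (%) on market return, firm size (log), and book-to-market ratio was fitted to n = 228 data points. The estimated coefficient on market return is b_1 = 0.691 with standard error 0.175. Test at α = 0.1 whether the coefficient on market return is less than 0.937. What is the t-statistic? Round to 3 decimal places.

t = -1.406

H₀: β₁ = 0.937 vs H₁: β₁ < 0.937.
t = (b_1 − β₁⁰)/SE = (0.691 − 0.937) / 0.175 = -1.406.
df = n − k − 1 = 228 − 3 − 1 = 224.
One-sided p ≈ 0.0806, which is < 0.1, so reject H₀.
There is evidence that the true slope on market return is below 0.937 % per unit, holding the other predictors fixed.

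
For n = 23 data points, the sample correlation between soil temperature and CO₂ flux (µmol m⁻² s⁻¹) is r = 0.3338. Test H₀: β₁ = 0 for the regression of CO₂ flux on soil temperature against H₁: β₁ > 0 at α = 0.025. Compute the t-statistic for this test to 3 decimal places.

t = r·√(n − 2)/√(1 − r²) = 0.3338·√21/√0.888578 = 1.623.
df = n − 2 = 21.
One-sided p ≈ 0.0598, which is ≥ 0.025, so fail to reject H₀.
The data do not give significant evidence of a linear association between soil temperature and CO₂ flux.

t = 1.623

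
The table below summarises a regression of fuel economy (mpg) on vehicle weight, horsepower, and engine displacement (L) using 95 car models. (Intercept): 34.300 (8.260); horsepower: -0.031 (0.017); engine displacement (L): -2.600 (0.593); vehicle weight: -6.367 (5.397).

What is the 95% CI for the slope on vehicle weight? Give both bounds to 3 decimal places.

Read off: b = -6.367, SE = 5.397 for vehicle weight.
df = n − k − 1 = 95 − 3 − 1 = 91.
t* = t_{0.025, 91} = 1.986377.
Margin = t* × SE = 1.986377 × 5.397 = 10.72048.
CI: -6.367 ± 10.72048 → (-17.087, 4.353).

(-17.087, 4.353)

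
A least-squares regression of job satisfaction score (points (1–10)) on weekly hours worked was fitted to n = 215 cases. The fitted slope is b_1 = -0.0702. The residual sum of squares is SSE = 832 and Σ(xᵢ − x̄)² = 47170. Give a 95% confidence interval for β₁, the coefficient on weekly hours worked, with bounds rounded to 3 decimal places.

(-0.088, -0.052)

MSE = SSE/(n − 2) = 832/213 = 3.9061.
SE(b_1) = √(MSE/Sₓₓ) = √(3.9061/47170) = 0.00909995.
df = n − 2 = 213.
t* = t_{0.025, 213} = 1.971164.
Margin = t* × SE = 1.971164 × 0.00909995 = 0.01794.
CI: -0.0702 ± 0.01794 → (-0.088, -0.052).
With 95% confidence, each one-unit increase in weekly hours worked is associated with a change of between -0.088 and -0.052 points (1–10) in job satisfaction score.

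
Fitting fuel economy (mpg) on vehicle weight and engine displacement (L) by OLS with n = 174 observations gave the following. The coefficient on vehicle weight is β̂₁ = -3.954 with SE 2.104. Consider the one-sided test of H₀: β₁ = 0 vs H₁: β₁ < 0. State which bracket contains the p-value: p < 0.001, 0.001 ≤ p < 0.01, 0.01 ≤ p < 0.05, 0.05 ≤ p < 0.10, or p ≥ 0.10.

t = -3.954 / 2.104 = -1.879.
df = n − k − 1 = 174 − 2 − 1 = 171.
One-sided p = P(T_{171} < t) ≈ 0.0310.
So 0.01 ≤ p < 0.05.

0.01 ≤ p < 0.05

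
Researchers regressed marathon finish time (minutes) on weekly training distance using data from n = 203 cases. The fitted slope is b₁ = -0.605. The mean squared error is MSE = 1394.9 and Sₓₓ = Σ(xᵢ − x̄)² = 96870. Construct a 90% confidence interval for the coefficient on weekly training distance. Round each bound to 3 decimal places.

SE(b₁) = √(MSE/Sₓₓ) = √(1394.9/96870) = 0.119999.
df = n − 2 = 201.
t* = t_{0.05, 201} = 1.65247.
Margin = t* × SE = 1.65247 × 0.119999 = 0.19829.
CI: -0.605 ± 0.19829 → (-0.803, -0.407).
With 90% confidence, each one-unit increase in weekly training distance is associated with a change of between -0.803 and -0.407 minutes in marathon finish time.

(-0.803, -0.407)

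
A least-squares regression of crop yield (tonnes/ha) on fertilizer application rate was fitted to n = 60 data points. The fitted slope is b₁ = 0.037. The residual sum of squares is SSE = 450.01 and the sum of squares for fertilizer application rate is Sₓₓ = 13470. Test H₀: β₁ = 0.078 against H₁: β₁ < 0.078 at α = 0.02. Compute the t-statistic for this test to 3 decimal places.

MSE = SSE/(n − 2) = 450.01/58 = 7.75879.
SE(b₁) = √(MSE/Sₓₓ) = √(7.75879/13470) = 0.0240001.
t = (0.037 − 0.078) / 0.0240001 = -1.708.
df = n − 2 = 58.
One-sided p ≈ 0.0465, which is ≥ 0.02, so fail to reject H₀.
The data do not give significant evidence that the true slope on fertilizer application rate is below 0.078 tonnes/ha per unit.

t = -1.708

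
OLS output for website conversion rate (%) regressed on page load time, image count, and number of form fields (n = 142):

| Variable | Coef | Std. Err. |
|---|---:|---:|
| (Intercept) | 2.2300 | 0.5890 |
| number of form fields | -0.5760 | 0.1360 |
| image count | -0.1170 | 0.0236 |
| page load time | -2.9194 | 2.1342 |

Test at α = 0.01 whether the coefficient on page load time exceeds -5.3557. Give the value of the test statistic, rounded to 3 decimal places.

Read off: b = -2.9194, SE = 2.1342 for page load time.
H₀: β₁ = -5.3557 vs H₁: β₁ > -5.3557.
t = (-2.9194 − (-5.3557)) / 2.1342 = 1.142.
df = n − k − 1 = 142 − 3 − 1 = 138.
One-sided p ≈ 0.1278, which is ≥ 0.01, so fail to reject H₀.
The data do not give significant evidence that the true slope on page load time exceeds -5.3557 % per unit, holding the other predictors fixed.

t = 1.142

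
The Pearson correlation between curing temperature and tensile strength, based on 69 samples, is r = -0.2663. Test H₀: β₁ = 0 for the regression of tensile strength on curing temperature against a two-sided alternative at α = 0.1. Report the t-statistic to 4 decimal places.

t = r·√(n − 2)/√(1 − r²) = -0.2663·√67/√0.929084 = -2.2614.
df = n − 2 = 67.
Two-sided p ≈ 0.0270, which is < 0.1, so reject H₀.
There is evidence of a linear association between curing temperature and tensile strength.

t = -2.2614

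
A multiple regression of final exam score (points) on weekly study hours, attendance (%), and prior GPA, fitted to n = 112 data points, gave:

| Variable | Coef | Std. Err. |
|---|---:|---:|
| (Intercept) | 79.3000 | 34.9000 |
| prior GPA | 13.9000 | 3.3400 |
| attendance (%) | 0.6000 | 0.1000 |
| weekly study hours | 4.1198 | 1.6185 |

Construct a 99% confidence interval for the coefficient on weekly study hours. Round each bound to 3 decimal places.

(-0.124, 8.364)

Read off: b = 4.1198, SE = 1.6185 for weekly study hours.
df = n − k − 1 = 112 − 3 − 1 = 108.
t* = t_{0.005, 108} = 2.62212.
Margin = t* × SE = 2.62212 × 1.6185 = 4.24390.
CI: 4.1198 ± 4.24390 → (-0.124, 8.364).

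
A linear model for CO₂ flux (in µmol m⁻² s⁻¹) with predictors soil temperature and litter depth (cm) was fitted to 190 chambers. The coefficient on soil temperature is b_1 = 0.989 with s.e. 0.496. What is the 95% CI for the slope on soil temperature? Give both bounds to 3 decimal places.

df = n − k − 1 = 190 − 2 − 1 = 187.
t* = t_{0.025, 187} = 1.972731.
Margin = t* × SE = 1.972731 × 0.496 = 0.97847.
CI: 0.989 ± 0.97847 → (0.011, 1.967).
With 95% confidence, each one-unit increase in soil temperature is associated with a change of between 0.011 and 1.967 µmol m⁻² s⁻¹ in CO₂ flux, holding the other predictors fixed.

(0.011, 1.967)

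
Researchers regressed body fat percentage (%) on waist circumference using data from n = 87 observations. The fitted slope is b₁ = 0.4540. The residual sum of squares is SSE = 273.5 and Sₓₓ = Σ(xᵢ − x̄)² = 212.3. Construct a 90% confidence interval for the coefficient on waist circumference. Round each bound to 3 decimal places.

(0.249, 0.659)

MSE = SSE/(n − 2) = 273.5/85 = 3.21765.
SE(b₁) = √(MSE/Sₓₓ) = √(3.21765/212.3) = 0.12311.
df = n − 2 = 85.
t* = t_{0.05, 85} = 1.662978.
Margin = t* × SE = 1.662978 × 0.12311 = 0.20473.
CI: 0.4540 ± 0.20473 → (0.249, 0.659).
With 90% confidence, each one-unit increase in waist circumference is associated with a change of between 0.249 and 0.659 % in body fat percentage.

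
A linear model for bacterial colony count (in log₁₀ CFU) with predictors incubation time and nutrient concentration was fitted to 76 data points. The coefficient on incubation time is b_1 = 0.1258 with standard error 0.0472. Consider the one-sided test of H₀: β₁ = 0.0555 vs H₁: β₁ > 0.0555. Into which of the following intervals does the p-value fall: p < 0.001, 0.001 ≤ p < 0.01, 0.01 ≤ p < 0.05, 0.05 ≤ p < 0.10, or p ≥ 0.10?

0.05 ≤ p < 0.10

t = (0.1258 − 0.0555) / 0.0472 = 1.489.
df = n − k − 1 = 76 − 2 − 1 = 73.
One-sided p = P(T_{73} > t) ≈ 0.0703.
So 0.05 ≤ p < 0.10.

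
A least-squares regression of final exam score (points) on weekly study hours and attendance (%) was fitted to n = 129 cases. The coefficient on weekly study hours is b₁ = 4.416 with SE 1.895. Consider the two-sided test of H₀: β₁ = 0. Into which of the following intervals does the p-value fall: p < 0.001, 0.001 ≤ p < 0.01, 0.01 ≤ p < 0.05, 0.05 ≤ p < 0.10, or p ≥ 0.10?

t = 4.416 / 1.895 = 2.330.
df = n − k − 1 = 129 − 2 − 1 = 126.
Two-sided p = 2·P(T_{126} > |t|) ≈ 0.0214.
So 0.01 ≤ p < 0.05.

0.01 ≤ p < 0.05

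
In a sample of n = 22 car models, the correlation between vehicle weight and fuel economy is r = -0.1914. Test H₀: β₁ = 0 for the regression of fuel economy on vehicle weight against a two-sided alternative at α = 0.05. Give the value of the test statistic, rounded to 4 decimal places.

t = r·√(n − 2)/√(1 − r²) = -0.1914·√20/√0.963366 = -0.8721.
df = n − 2 = 20.
Two-sided p ≈ 0.3935, which is ≥ 0.05, so fail to reject H₀.
The data do not give significant evidence of a linear association between vehicle weight and fuel economy.

t = -0.8721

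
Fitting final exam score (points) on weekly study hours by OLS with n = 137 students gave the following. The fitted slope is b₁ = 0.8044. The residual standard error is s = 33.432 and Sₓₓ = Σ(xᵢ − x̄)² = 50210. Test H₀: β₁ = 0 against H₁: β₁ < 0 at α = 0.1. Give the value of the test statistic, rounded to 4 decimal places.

SE(b₁) = s/√Sₓₓ = 33.432/√50210 = 0.149199.
t = 0.8044 / 0.149199 = 5.3914.
df = n − 2 = 135.
One-sided p ≈ 1.0000, which is ≥ 0.1, so fail to reject H₀.
The data do not give significant evidence that the true slope on weekly study hours is negative.

t = 5.3914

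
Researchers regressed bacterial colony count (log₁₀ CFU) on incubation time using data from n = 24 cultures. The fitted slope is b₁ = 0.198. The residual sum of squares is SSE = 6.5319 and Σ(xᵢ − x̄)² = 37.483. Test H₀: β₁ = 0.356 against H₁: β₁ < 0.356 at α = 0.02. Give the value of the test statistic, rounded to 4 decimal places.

t = -1.7753

MSE = SSE/(n − 2) = 6.5319/22 = 0.296905.
SE(b₁) = √(MSE/Sₓₓ) = √(0.296905/37.483) = 0.0890003.
t = (0.198 − 0.356) / 0.0890003 = -1.7753.
df = n − 2 = 22.
One-sided p ≈ 0.0448, which is ≥ 0.02, so fail to reject H₀.
The data do not give significant evidence that the true slope on incubation time is below 0.356 log₁₀ CFU per unit.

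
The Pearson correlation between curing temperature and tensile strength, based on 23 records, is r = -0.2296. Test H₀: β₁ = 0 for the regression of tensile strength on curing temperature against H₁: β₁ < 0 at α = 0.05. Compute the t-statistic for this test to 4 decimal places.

t = r·√(n − 2)/√(1 − r²) = -0.2296·√21/√0.947284 = -1.0810.
df = n − 2 = 21.
One-sided p ≈ 0.1460, which is ≥ 0.05, so fail to reject H₀.
The data do not give significant evidence of a linear association between curing temperature and tensile strength.

t = -1.0810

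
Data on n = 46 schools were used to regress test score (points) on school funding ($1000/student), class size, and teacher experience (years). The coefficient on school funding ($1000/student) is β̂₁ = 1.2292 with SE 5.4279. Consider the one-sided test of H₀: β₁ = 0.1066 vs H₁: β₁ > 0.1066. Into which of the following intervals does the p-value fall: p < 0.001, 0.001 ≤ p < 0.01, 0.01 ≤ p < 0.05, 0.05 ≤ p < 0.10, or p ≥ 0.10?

p ≥ 0.10

t = (1.2292 − 0.1066) / 5.4279 = 0.207.
df = n − k − 1 = 46 − 3 − 1 = 42.
One-sided p = P(T_{42} > t) ≈ 0.4186.
So p ≥ 0.10.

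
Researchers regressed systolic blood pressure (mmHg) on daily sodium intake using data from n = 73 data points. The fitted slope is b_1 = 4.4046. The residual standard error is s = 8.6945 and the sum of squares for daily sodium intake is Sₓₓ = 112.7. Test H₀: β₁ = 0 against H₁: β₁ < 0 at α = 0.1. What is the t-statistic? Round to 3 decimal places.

SE(b_1) = s/√Sₓₓ = 8.6945/√112.7 = 0.818998.
t = 4.4046 / 0.818998 = 5.378.
df = n − 2 = 71.
One-sided p ≈ 1.0000, which is ≥ 0.1, so fail to reject H₀.
The data do not give significant evidence that the true slope on daily sodium intake is negative.

t = 5.378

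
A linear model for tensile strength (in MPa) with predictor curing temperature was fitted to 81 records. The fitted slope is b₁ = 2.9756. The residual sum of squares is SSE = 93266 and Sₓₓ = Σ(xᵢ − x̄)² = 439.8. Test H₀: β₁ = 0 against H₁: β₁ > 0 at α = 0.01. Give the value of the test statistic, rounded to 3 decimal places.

MSE = SSE/(n − 2) = 93266/79 = 1180.58.
SE(b₁) = √(MSE/Sₓₓ) = √(1180.58/439.8) = 1.6384.
t = 2.9756 / 1.6384 = 1.816.
df = n − 2 = 79.
One-sided p ≈ 0.0366, which is ≥ 0.01, so fail to reject H₀.
The data do not give significant evidence that the true slope on curing temperature is positive.

t = 1.816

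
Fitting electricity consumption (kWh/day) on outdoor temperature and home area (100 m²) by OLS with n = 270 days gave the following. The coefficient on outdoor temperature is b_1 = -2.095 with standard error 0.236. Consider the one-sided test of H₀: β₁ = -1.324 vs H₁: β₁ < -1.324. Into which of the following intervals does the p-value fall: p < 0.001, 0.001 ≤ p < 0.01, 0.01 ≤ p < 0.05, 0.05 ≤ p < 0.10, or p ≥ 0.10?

p < 0.001

t = (-2.095 − (-1.324)) / 0.236 = -3.267.
df = n − k − 1 = 270 − 2 − 1 = 267.
One-sided p = P(T_{267} < t) ≈ 0.0006.
So p < 0.001.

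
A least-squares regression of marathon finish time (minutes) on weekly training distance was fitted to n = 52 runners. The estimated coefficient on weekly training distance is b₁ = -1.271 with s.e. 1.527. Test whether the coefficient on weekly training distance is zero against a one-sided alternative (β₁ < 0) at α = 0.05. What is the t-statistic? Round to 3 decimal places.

H₀: β₁ = 0 vs H₁: β₁ < 0.
t = (b₁ − β₁⁰)/SE = -1.271 / 1.527 = -0.832.
df = n − 2 = 52 − 2 = 50.
One-sided p ≈ 0.2046, which is ≥ 0.05, so fail to reject H₀.
The data do not give significant evidence that the true slope on weekly training distance is negative.

t = -0.832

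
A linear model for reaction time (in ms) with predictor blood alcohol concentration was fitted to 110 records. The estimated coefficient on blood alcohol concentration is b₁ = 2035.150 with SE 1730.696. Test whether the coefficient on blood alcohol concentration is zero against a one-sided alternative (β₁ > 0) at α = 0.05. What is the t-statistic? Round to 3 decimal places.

t = 1.176

H₀: β₁ = 0 vs H₁: β₁ > 0.
t = (b₁ − β₁⁰)/SE = 2035.150 / 1730.696 = 1.176.
df = n − 2 = 110 − 2 = 108.
One-sided p ≈ 0.1211, which is ≥ 0.05, so fail to reject H₀.
The data do not give significant evidence that the true slope on blood alcohol concentration is positive.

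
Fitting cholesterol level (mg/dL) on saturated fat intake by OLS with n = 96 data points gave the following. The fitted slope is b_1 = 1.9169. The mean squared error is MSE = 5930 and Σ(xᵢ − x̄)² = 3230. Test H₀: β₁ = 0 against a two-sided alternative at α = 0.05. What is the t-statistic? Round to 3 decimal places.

t = 1.415

SE(b_1) = √(MSE/Sₓₓ) = √(5930/3230) = 1.35496.
t = 1.9169 / 1.35496 = 1.415.
df = n − 2 = 94.
Two-sided p ≈ 0.1605, which is ≥ 0.05, so fail to reject H₀.
The data do not give significant evidence of an association between saturated fat intake and cholesterol level.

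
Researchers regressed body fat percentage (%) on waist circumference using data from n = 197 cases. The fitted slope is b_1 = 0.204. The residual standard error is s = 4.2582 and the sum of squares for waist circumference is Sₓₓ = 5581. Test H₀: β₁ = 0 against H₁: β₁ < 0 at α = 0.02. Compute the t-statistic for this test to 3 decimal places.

t = 3.579

SE(b_1) = s/√Sₓₓ = 4.2582/√5581 = 0.0569994.
t = 0.204 / 0.0569994 = 3.579.
df = n − 2 = 195.
One-sided p ≈ 0.9998, which is ≥ 0.02, so fail to reject H₀.
The data do not give significant evidence that the true slope on waist circumference is negative.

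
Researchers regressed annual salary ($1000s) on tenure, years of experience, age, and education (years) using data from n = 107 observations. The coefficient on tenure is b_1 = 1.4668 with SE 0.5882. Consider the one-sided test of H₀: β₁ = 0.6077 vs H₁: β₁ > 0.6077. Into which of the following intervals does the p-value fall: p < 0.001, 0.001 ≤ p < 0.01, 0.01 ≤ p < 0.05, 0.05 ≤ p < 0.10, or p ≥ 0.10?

0.05 ≤ p < 0.10

t = (1.4668 − 0.6077) / 0.5882 = 1.461.
df = n − k − 1 = 107 − 4 − 1 = 102.
One-sided p = P(T_{102} > t) ≈ 0.0736.
So 0.05 ≤ p < 0.10.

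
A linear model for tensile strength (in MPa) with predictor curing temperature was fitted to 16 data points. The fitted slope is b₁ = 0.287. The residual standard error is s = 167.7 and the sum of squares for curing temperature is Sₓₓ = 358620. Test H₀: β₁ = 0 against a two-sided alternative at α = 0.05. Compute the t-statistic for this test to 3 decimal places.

t = 1.025

SE(b₁) = s/√Sₓₓ = 167.7/√358620 = 0.280037.
t = 0.287 / 0.280037 = 1.025.
df = n − 2 = 14.
Two-sided p ≈ 0.3228, which is ≥ 0.05, so fail to reject H₀.
The data do not give significant evidence of an association between curing temperature and tensile strength.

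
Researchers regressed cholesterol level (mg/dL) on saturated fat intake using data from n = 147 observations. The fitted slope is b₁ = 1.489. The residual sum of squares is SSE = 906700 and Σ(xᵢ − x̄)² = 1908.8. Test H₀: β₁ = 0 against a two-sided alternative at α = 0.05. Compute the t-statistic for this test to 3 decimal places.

t = 0.823

MSE = SSE/(n − 2) = 906700/145 = 6253.1.
SE(b₁) = √(MSE/Sₓₓ) = √(6253.1/1908.8) = 1.80995.
t = 1.489 / 1.80995 = 0.823.
df = n − 2 = 145.
Two-sided p ≈ 0.4120, which is ≥ 0.05, so fail to reject H₀.
The data do not give significant evidence of an association between saturated fat intake and cholesterol level.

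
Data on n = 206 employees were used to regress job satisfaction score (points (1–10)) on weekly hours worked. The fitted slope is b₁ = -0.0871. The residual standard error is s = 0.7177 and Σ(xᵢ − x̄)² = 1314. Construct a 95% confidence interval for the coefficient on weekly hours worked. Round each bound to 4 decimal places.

(-0.1261, -0.0481)

SE(b₁) = s/√Sₓₓ = 0.7177/√1314 = 0.0197991.
df = n − 2 = 204.
t* = t_{0.025, 204} = 1.971661.
Margin = t* × SE = 1.971661 × 0.0197991 = 0.039037.
CI: -0.0871 ± 0.039037 → (-0.1261, -0.0481).
With 95% confidence, each one-unit increase in weekly hours worked is associated with a change of between -0.1261 and -0.0481 points (1–10) in job satisfaction score.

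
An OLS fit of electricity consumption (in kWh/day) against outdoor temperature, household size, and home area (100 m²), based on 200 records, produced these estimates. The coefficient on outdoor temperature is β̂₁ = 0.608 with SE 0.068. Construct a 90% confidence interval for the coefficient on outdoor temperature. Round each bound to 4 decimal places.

(0.4956, 0.7204)

df = n − k − 1 = 200 − 3 − 1 = 196.
t* = t_{0.05, 196} = 1.652665.
Margin = t* × SE = 1.652665 × 0.068 = 0.112381.
CI: 0.608 ± 0.112381 → (0.4956, 0.7204).
With 90% confidence, each one-unit increase in outdoor temperature is associated with a change of between 0.4956 and 0.7204 kWh/day in electricity consumption, holding the other predictors fixed.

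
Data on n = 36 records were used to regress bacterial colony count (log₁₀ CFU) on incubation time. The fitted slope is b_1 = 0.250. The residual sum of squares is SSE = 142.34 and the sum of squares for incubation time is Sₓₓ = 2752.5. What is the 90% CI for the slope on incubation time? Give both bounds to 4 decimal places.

MSE = SSE/(n − 2) = 142.34/34 = 4.18647.
SE(b_1) = √(MSE/Sₓₓ) = √(4.18647/2752.5) = 0.0389996.
df = n − 2 = 34.
t* = t_{0.05, 34} = 1.690924.
Margin = t* × SE = 1.690924 × 0.0389996 = 0.065945.
CI: 0.250 ± 0.065945 → (0.1841, 0.3159).
With 90% confidence, each one-unit increase in incubation time is associated with a change of between 0.1841 and 0.3159 log₁₀ CFU in bacterial colony count.

(0.1841, 0.3159)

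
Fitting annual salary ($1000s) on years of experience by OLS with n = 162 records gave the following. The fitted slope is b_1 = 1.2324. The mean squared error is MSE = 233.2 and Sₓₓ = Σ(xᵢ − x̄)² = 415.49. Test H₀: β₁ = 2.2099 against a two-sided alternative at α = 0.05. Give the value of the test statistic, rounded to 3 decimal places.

SE(b_1) = √(MSE/Sₓₓ) = √(233.2/415.49) = 0.749176.
t = (1.2324 − 2.2099) / 0.749176 = -1.305.
df = n − 2 = 160.
Two-sided p ≈ 0.1938, which is ≥ 0.05, so fail to reject H₀.
The data are consistent with a true slope of 2.2099 $1000s per unit of years of experience.

t = -1.305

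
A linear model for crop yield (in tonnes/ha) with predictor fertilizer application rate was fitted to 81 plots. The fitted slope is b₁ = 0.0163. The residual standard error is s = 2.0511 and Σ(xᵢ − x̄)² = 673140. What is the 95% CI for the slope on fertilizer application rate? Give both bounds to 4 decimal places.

(0.0113, 0.0213)

SE(b₁) = s/√Sₓₓ = 2.0511/√673140 = 0.00249997.
df = n − 2 = 79.
t* = t_{0.025, 79} = 1.99045.
Margin = t* × SE = 1.99045 × 0.00249997 = 0.004976.
CI: 0.0163 ± 0.004976 → (0.0113, 0.0213).
With 95% confidence, each one-unit increase in fertilizer application rate is associated with a change of between 0.0113 and 0.0213 tonnes/ha in crop yield.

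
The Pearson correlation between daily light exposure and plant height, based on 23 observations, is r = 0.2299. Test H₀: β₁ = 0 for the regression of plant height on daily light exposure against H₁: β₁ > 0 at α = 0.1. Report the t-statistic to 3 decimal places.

t = 1.083

t = r·√(n − 2)/√(1 − r²) = 0.2299·√21/√0.947146 = 1.083.
df = n − 2 = 21.
One-sided p ≈ 0.1456, which is ≥ 0.1, so fail to reject H₀.
The data do not give significant evidence of a linear association between daily light exposure and plant height.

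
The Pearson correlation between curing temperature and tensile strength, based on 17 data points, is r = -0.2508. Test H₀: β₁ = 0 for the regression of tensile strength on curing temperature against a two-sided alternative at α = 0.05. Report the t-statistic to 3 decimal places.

t = r·√(n − 2)/√(1 − r²) = -0.2508·√15/√0.937099 = -1.003.
df = n − 2 = 15.
Two-sided p ≈ 0.3316, which is ≥ 0.05, so fail to reject H₀.
The data do not give significant evidence of a linear association between curing temperature and tensile strength.

t = -1.003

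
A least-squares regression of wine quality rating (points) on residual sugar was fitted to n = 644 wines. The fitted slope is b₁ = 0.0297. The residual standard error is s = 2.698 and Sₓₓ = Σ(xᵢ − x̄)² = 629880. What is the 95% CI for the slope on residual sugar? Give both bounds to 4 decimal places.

(0.0230, 0.0364)

SE(b₁) = s/√Sₓₓ = 2.698/√629880 = 0.00339948.
df = n − 2 = 642.
t* = t_{0.025, 642} = 1.963666.
Margin = t* × SE = 1.963666 × 0.00339948 = 0.006675.
CI: 0.0297 ± 0.006675 → (0.0230, 0.0364).
With 95% confidence, each one-unit increase in residual sugar is associated with a change of between 0.0230 and 0.0364 points in wine quality rating.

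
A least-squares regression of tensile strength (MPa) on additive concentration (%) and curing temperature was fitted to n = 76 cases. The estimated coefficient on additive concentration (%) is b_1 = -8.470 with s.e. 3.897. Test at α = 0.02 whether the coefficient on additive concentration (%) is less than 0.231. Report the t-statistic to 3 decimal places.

H₀: β₁ = 0.231 vs H₁: β₁ < 0.231.
t = (b_1 − β₁⁰)/SE = (-8.470 − 0.231) / 3.897 = -2.233.
df = n − k − 1 = 76 − 2 − 1 = 73.
One-sided p ≈ 0.0143, which is < 0.02, so reject H₀.
There is evidence that the true slope on additive concentration (%) is below 0.231 MPa per unit, holding the other predictors fixed.

t = -2.233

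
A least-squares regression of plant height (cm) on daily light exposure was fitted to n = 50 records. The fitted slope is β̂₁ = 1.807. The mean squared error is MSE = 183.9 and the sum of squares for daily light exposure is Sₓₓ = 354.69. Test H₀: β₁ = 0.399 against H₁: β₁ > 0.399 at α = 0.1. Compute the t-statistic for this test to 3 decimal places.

SE(β̂₁) = √(MSE/Sₓₓ) = √(183.9/354.69) = 0.720056.
t = (1.807 − 0.399) / 0.720056 = 1.955.
df = n − 2 = 48.
One-sided p ≈ 0.0282, which is < 0.1, so reject H₀.
There is evidence that the true slope on daily light exposure exceeds 0.399 cm per unit.

t = 1.955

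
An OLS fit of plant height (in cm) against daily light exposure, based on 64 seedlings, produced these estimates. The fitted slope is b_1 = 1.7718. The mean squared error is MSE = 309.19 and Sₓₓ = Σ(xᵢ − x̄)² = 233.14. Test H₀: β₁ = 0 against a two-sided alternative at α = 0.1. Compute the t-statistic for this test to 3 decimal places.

t = 1.539

SE(b_1) = √(MSE/Sₓₓ) = √(309.19/233.14) = 1.15161.
t = 1.7718 / 1.15161 = 1.539.
df = n − 2 = 62.
Two-sided p ≈ 0.1290, which is ≥ 0.1, so fail to reject H₀.
The data do not give significant evidence of an association between daily light exposure and plant height.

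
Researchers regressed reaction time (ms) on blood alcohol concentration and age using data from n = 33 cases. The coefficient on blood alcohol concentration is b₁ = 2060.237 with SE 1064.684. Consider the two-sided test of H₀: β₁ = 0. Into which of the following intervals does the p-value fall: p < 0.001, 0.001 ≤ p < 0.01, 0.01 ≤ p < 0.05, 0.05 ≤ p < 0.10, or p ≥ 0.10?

0.05 ≤ p < 0.10

t = 2060.237 / 1064.684 = 1.935.
df = n − k − 1 = 33 − 2 − 1 = 30.
Two-sided p = 2·P(T_{30} > |t|) ≈ 0.0625.
So 0.05 ≤ p < 0.10.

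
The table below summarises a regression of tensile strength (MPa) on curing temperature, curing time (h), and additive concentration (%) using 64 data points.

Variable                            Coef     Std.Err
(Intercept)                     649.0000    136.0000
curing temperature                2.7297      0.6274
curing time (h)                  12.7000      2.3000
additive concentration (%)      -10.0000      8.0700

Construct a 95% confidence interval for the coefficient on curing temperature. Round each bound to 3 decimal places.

Read off: b = 2.7297, SE = 0.6274 for curing temperature.
df = n − k − 1 = 64 − 3 − 1 = 60.
t* = t_{0.025, 60} = 2.000298.
Margin = t* × SE = 2.000298 × 0.6274 = 1.25499.
CI: 2.7297 ± 1.25499 → (1.475, 3.985).

(1.475, 3.985)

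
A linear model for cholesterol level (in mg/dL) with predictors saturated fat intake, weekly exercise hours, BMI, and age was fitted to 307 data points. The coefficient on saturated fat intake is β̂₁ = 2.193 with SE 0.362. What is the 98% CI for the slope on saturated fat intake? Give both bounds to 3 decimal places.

(1.346, 3.040)

df = n − k − 1 = 307 − 4 − 1 = 302.
t* = t_{0.01, 302} = 2.338759.
Margin = t* × SE = 2.338759 × 0.362 = 0.84663.
CI: 2.193 ± 0.84663 → (1.346, 3.040).
With 98% confidence, each one-unit increase in saturated fat intake is associated with a change of between 1.346 and 3.040 mg/dL in cholesterol level, holding the other predictors fixed.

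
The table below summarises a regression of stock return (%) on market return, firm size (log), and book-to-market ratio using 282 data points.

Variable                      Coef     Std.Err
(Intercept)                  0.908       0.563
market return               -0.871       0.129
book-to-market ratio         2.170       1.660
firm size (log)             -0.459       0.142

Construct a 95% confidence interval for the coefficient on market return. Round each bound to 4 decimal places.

Read off: b = -0.871, SE = 0.129 for market return.
df = n − k − 1 = 282 − 3 − 1 = 278.
t* = t_{0.025, 278} = 1.968534.
Margin = t* × SE = 1.968534 × 0.129 = 0.253941.
CI: -0.871 ± 0.253941 → (-1.1249, -0.6171).

(-1.1249, -0.6171)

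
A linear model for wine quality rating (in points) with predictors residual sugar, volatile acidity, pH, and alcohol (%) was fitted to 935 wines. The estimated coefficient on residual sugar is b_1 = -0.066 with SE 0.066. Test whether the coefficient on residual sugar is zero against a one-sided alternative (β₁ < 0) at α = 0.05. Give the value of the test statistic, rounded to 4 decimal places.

t = -1.0000

H₀: β₁ = 0 vs H₁: β₁ < 0.
t = (b_1 − β₁⁰)/SE = -0.066 / 0.066 = -1.0000.
df = n − k − 1 = 935 − 4 − 1 = 930.
One-sided p ≈ 0.1588, which is ≥ 0.05, so fail to reject H₀.
The data do not give significant evidence that the true slope on residual sugar is negative, holding the other predictors fixed.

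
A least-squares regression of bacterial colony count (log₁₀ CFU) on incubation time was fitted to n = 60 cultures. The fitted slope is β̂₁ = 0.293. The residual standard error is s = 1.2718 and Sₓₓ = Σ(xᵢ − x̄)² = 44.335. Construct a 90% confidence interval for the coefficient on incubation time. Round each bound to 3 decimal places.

(-0.026, 0.612)

SE(β̂₁) = s/√Sₓₓ = 1.2718/√44.335 = 0.191005.
df = n − 2 = 58.
t* = t_{0.05, 58} = 1.671553.
Margin = t* × SE = 1.671553 × 0.191005 = 0.31928.
CI: 0.293 ± 0.31928 → (-0.026, 0.612).
With 90% confidence, each one-unit increase in incubation time is associated with a change of between -0.026 and 0.612 log₁₀ CFU in bacterial colony count.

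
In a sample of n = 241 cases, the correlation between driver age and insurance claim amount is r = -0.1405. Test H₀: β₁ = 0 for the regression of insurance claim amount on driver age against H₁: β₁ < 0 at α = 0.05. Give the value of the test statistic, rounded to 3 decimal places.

t = r·√(n − 2)/√(1 − r²) = -0.1405·√239/√0.98026 = -2.194.
df = n − 2 = 239.
One-sided p ≈ 0.0146, which is < 0.05, so reject H₀.
There is evidence of a linear association between driver age and insurance claim amount.

t = -2.194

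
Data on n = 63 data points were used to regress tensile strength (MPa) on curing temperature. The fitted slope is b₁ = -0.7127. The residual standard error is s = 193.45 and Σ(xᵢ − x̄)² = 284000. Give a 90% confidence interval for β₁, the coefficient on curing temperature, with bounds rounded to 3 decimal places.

SE(b₁) = s/√Sₓₓ = 193.45/√284000 = 0.363002.
df = n − 2 = 61.
t* = t_{0.05, 61} = 1.670219.
Margin = t* × SE = 1.670219 × 0.363002 = 0.60629.
CI: -0.7127 ± 0.60629 → (-1.319, -0.106).
With 90% confidence, each one-unit increase in curing temperature is associated with a change of between -1.319 and -0.106 MPa in tensile strength.

(-1.319, -0.106)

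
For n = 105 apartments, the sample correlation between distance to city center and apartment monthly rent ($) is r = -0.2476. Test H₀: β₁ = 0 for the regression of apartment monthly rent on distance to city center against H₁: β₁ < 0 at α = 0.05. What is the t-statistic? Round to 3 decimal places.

t = r·√(n − 2)/√(1 − r²) = -0.2476·√103/√0.938694 = -2.594.
df = n − 2 = 103.
One-sided p ≈ 0.0054, which is < 0.05, so reject H₀.
There is evidence of a linear association between distance to city center and apartment monthly rent.

t = -2.594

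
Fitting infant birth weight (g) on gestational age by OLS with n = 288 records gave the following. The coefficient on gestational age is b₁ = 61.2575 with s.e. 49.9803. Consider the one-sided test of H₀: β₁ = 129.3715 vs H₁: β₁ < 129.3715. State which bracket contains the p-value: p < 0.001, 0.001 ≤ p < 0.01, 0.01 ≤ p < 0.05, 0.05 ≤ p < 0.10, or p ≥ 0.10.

0.05 ≤ p < 0.10

t = (61.2575 − 129.3715) / 49.9803 = -1.363.
df = n − 2 = 288 − 2 = 286.
One-sided p = P(T_{286} < t) ≈ 0.0870.
So 0.05 ≤ p < 0.10.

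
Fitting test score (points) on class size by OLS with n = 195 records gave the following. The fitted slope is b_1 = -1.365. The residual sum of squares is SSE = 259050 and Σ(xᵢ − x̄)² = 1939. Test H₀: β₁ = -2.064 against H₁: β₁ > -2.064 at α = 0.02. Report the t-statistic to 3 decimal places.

MSE = SSE/(n − 2) = 259050/193 = 1342.23.
SE(b_1) = √(MSE/Sₓₓ) = √(1342.23/1939) = 0.832002.
t = (-1.365 − (-2.064)) / 0.832002 = 0.840.
df = n − 2 = 193.
One-sided p ≈ 0.2009, which is ≥ 0.02, so fail to reject H₀.
The data do not give significant evidence that the true slope on class size exceeds -2.064 points per unit.

t = 0.840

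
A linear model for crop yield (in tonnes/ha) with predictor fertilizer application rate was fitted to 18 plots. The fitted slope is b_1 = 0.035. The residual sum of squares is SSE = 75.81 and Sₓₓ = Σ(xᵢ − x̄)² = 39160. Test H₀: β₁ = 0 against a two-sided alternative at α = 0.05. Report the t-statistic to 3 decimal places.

MSE = SSE/(n − 2) = 75.81/16 = 4.73813.
SE(b_1) = √(MSE/Sₓₓ) = √(4.73813/39160) = 0.0109997.
t = 0.035 / 0.0109997 = 3.182.
df = n − 2 = 16.
Two-sided p ≈ 0.0058, which is < 0.05, so reject H₀.
There is evidence that fertilizer application rate is associated with crop yield.

t = 3.182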